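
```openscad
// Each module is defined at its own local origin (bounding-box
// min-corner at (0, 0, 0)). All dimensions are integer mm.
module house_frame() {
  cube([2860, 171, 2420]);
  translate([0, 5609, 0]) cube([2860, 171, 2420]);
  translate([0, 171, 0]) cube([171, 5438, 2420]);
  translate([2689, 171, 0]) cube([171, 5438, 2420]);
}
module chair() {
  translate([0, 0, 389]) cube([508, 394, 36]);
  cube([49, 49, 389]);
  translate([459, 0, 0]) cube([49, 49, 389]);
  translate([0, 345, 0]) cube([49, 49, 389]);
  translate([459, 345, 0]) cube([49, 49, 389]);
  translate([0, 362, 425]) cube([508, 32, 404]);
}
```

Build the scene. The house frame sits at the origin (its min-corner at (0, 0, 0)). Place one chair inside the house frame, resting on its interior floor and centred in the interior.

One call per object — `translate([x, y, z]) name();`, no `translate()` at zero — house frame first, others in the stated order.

house_frame();
translate([1176, 2693, 0]) chair();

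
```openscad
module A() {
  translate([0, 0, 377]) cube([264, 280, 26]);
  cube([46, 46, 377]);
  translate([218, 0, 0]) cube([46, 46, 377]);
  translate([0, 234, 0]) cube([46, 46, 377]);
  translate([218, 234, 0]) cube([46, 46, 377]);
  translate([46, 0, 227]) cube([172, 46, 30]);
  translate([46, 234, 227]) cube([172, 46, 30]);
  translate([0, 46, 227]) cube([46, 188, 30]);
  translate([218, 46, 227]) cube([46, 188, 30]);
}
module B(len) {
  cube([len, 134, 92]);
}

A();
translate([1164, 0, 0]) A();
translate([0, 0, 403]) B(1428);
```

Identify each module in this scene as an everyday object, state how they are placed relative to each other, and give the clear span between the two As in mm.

Second stool starts at x = 1164; first ends at x = 264; clear span = 1164 − 264 = 900 mm.

A is a stool. B is a beam. A beam spans the tops of two stools. The clear span between the two stools is 900 mm.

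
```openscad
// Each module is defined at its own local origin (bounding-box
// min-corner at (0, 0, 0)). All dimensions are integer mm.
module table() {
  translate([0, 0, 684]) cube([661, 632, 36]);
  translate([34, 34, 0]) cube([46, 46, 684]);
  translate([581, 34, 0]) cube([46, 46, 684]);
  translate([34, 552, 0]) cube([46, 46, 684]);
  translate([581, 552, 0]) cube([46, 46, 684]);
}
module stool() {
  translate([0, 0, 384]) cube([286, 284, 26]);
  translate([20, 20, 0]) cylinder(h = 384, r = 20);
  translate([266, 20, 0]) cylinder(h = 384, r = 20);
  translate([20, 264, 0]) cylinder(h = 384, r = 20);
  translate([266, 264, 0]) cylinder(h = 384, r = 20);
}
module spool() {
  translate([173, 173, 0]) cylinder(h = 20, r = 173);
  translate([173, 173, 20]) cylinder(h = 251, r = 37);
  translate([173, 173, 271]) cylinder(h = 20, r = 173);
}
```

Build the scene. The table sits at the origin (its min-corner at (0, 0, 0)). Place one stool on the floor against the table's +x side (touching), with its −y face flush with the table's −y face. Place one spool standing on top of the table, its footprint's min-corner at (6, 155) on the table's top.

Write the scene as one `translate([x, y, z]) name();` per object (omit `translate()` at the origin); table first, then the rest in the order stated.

table();
translate([661, 0, 0]) stool();
translate([6, 155, 720]) spool();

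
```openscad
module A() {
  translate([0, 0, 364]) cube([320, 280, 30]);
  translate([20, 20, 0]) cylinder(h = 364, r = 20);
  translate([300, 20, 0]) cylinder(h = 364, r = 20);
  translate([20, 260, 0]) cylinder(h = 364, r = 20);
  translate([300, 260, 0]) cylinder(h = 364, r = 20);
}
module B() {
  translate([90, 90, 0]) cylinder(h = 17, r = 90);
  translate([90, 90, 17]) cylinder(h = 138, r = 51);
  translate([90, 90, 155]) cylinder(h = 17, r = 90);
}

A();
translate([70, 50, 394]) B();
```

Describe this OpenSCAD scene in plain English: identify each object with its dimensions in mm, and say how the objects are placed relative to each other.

A is a four-legged stool. The seat is 320×280 mm, 30 mm thick, top at z = 394 mm. It stands on four round legs, each 40 mm in diameter, from z = 0 to the seat underside, each leg's axis is inset half a diameter from the nearest pair of seat edges (so the leg's bounding box is flush with the corner).

B is a spool: two coaxial disc flanges of radius 90 mm and thickness 17 mm, joined by a core cylinder of radius 51 mm and height 138 mm. The lower flange rests on z = 0 and the three cylinders share a vertical axis.

The spool is on top of the stool, centred.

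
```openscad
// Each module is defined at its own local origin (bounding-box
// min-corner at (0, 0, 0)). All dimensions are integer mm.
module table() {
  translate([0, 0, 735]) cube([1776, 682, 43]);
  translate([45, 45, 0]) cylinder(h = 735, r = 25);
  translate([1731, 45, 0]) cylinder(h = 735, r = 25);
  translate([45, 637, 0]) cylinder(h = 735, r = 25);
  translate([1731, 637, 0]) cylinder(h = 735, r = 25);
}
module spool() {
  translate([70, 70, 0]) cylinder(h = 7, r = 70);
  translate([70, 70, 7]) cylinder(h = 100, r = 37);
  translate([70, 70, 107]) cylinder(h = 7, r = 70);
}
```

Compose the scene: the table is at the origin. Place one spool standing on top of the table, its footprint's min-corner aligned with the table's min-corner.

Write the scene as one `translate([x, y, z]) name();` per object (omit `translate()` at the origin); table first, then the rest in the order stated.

table();
translate([0, 0, 778]) spool();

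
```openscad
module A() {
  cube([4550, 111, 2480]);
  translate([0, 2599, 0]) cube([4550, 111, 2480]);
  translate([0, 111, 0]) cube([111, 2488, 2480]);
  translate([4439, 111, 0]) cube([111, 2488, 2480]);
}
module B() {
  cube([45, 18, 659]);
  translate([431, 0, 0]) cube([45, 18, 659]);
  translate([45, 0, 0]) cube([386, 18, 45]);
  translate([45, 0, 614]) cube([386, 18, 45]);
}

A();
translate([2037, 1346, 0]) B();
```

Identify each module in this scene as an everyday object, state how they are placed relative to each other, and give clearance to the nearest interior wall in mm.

Clearances: x = 1926, y = 1235; minimum 1235 mm.

A is a house frame. B is a picture frame. The picture frame sits inside the house frame, centred. The clearance to the nearest interior wall is 1235 mm.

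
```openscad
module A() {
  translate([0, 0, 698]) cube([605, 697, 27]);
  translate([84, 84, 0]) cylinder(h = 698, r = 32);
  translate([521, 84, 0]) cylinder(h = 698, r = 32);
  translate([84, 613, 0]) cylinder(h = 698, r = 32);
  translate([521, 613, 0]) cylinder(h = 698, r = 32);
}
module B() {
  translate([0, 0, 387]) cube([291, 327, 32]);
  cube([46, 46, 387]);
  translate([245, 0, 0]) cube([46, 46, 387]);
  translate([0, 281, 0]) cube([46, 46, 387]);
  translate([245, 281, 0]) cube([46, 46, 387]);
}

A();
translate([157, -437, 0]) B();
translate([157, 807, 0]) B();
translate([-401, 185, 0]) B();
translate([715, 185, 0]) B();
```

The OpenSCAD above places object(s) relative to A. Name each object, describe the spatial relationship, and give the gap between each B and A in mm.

Each stool's nearest face is 110 mm from the table's bounding box.

A is a table. B is a stool. Four stools sit around the table at the −y, +y, −x, +x sides. The gap between each stool and the table is 110 mm.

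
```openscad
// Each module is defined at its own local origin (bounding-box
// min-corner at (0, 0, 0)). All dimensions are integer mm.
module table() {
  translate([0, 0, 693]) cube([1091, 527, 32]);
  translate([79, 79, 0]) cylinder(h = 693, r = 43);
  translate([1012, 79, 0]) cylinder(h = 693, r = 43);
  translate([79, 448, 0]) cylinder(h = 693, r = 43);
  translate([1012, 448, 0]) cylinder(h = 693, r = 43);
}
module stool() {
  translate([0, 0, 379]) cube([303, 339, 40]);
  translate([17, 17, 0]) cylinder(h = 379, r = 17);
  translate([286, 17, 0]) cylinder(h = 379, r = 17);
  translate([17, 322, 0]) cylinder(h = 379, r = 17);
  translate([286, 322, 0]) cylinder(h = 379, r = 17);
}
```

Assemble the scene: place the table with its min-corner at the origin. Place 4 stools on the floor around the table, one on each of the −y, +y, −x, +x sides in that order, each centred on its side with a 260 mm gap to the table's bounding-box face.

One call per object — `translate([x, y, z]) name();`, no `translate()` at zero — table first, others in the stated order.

table();
translate([394, -599, 0]) stool();
translate([394, 787, 0]) stool();
translate([-563, 94, 0]) stool();
translate([1351, 94, 0]) stool();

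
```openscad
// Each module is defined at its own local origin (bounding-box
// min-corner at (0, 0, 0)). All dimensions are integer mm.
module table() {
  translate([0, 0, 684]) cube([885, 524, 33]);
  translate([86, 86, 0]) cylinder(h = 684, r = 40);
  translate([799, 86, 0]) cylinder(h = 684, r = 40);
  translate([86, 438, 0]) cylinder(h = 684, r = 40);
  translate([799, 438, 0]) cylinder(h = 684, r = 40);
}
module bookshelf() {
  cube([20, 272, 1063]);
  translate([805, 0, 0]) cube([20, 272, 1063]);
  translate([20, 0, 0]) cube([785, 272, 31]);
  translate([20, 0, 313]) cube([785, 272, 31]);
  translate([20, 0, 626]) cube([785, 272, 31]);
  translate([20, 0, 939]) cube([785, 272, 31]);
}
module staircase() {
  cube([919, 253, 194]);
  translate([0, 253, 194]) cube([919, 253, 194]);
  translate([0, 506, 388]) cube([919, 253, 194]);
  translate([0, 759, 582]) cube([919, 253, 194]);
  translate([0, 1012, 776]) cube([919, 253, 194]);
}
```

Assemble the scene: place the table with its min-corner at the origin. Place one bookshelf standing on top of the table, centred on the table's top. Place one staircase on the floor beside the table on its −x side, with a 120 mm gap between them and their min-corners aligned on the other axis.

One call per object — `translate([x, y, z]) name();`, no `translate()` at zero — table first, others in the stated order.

table();
translate([30, 126, 717]) bookshelf();
translate([-1039, 0, 0]) staircase();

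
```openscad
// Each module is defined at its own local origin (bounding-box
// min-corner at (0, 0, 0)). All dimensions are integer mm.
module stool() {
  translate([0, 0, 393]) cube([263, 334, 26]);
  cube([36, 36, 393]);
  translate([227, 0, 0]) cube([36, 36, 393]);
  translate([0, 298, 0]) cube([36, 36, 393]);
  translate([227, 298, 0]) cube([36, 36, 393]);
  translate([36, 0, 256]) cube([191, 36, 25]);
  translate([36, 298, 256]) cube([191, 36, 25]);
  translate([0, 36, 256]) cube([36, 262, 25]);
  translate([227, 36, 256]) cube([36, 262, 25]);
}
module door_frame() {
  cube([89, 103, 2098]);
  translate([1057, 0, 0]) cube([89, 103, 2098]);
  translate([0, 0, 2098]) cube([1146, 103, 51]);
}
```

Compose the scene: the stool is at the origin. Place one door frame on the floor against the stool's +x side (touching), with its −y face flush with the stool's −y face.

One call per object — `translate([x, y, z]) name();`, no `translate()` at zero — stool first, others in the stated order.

stool();
translate([263, 0, 0]) door_frame();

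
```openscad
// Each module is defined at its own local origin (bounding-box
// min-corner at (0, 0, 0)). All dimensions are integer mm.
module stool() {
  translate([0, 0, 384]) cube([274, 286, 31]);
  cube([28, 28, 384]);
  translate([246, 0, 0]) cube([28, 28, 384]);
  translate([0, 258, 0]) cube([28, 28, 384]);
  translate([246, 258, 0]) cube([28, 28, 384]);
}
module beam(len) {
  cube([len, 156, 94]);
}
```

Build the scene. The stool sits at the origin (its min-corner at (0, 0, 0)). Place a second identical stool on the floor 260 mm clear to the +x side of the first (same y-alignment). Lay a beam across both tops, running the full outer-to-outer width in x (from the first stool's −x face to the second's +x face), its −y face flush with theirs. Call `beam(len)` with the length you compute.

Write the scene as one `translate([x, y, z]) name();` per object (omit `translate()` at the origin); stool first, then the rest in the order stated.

stool();
translate([534, 0, 0]) stool();
translate([0, 0, 415]) beam(808);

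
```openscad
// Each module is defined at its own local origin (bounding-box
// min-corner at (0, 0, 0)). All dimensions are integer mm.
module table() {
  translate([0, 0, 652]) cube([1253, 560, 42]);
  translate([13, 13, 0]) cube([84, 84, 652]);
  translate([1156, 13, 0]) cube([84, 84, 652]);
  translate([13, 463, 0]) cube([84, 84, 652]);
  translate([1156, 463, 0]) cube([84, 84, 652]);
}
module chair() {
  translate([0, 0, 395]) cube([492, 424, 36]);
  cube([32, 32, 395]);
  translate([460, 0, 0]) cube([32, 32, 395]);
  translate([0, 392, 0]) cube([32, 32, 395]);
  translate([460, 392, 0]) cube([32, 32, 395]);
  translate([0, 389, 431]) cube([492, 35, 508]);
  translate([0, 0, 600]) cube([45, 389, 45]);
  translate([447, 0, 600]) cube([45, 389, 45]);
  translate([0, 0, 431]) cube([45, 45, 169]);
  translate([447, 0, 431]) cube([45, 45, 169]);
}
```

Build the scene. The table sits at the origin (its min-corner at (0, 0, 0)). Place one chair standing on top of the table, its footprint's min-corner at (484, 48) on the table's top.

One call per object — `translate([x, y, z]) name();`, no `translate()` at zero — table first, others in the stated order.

table();
translate([484, 48, 694]) chair();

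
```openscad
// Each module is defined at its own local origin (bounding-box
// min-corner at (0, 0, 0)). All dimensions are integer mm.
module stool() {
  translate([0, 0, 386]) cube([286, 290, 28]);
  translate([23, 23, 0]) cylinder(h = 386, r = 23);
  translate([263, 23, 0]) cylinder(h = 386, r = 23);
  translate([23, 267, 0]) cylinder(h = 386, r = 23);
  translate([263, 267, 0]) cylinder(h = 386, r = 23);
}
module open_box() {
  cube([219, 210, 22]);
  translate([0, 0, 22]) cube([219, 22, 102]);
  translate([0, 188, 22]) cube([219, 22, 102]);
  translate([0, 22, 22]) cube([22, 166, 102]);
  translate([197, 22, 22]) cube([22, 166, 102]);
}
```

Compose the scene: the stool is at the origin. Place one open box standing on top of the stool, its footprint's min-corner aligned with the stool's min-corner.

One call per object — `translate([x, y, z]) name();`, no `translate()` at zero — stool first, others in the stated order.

stool();
translate([0, 0, 414]) open_box();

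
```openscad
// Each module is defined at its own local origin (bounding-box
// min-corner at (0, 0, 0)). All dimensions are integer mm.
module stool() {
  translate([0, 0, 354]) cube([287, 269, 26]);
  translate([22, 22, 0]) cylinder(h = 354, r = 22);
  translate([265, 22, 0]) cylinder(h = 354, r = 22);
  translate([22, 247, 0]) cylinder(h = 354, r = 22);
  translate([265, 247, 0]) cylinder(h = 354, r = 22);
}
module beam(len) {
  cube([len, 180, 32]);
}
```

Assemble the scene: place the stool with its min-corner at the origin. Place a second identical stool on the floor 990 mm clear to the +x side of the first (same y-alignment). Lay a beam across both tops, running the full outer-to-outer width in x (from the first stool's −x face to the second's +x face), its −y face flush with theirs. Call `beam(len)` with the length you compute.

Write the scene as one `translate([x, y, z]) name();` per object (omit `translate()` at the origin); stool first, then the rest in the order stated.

stool();
translate([1277, 0, 0]) stool();
translate([0, 0, 380]) beam(1564);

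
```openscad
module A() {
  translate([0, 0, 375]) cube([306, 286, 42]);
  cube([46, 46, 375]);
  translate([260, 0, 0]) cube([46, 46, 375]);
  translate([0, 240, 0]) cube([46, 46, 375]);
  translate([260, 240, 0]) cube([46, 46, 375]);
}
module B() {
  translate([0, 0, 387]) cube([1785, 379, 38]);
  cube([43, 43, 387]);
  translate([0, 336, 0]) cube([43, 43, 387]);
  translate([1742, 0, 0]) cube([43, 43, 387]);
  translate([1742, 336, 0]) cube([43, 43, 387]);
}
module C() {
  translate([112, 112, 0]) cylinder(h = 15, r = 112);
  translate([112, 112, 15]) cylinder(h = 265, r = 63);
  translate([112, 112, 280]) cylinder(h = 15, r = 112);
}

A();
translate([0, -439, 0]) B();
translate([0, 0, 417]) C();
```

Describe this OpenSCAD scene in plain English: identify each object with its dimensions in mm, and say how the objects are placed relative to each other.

A is a four-legged stool. The seat is 306×286 mm, 42 mm thick, top at z = 417 mm. It stands on four square legs, each 46×46 mm in cross-section, from z = 0 to the seat underside, each flush with a corner of the seat.

B is a bench: a 1785×379 mm seat slab, 38 mm thick, top at z = 425 mm, on four 43×43 mm square legs flush with the seat corners and standing on z = 0.

C is a spool: two coaxial disc flanges of radius 112 mm and thickness 15 mm, joined by a core cylinder of radius 63 mm and height 265 mm. The lower flange rests on z = 0 and the three cylinders share a vertical axis.

The bench is on the floor beside the stool on its −y side. The spool is on top of the stool.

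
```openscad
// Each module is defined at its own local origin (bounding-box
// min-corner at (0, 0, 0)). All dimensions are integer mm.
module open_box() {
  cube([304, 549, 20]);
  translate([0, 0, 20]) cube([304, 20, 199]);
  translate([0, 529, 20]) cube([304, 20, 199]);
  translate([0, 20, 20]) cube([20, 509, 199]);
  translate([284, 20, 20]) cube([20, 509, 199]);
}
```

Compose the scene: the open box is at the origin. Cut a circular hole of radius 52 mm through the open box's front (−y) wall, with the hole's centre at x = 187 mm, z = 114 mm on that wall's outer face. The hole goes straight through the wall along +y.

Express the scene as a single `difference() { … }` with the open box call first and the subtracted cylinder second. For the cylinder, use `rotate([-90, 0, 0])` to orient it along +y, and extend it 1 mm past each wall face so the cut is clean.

difference() {
  open_box();
  translate([187, -1, 114]) rotate([-90, 0, 0]) cylinder(h = 22, r = 52);
}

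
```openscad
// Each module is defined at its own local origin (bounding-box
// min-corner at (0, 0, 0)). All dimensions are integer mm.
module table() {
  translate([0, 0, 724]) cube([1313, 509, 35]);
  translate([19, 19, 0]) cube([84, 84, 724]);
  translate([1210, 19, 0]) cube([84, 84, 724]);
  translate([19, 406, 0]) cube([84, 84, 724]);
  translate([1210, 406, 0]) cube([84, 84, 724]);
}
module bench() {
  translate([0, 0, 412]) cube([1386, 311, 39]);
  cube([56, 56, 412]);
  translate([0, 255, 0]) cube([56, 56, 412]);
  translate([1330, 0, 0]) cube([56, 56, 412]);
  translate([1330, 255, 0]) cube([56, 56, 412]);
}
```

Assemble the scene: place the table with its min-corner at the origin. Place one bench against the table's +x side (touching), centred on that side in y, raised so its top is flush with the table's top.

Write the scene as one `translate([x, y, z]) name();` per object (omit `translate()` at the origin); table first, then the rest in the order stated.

table();
translate([1313, 99, 308]) bench();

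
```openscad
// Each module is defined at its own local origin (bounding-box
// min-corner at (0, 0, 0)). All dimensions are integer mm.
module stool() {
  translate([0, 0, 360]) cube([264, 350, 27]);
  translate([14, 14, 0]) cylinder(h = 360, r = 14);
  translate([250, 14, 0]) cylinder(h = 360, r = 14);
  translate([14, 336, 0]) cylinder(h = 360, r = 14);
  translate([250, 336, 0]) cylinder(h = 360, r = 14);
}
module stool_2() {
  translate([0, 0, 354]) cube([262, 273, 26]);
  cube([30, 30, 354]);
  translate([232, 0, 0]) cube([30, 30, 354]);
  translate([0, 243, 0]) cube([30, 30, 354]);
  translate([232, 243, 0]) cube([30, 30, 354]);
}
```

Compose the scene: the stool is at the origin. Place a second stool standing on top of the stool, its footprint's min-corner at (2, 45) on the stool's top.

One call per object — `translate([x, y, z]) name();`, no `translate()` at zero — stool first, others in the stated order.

stool();
translate([2, 45, 387]) stool_2();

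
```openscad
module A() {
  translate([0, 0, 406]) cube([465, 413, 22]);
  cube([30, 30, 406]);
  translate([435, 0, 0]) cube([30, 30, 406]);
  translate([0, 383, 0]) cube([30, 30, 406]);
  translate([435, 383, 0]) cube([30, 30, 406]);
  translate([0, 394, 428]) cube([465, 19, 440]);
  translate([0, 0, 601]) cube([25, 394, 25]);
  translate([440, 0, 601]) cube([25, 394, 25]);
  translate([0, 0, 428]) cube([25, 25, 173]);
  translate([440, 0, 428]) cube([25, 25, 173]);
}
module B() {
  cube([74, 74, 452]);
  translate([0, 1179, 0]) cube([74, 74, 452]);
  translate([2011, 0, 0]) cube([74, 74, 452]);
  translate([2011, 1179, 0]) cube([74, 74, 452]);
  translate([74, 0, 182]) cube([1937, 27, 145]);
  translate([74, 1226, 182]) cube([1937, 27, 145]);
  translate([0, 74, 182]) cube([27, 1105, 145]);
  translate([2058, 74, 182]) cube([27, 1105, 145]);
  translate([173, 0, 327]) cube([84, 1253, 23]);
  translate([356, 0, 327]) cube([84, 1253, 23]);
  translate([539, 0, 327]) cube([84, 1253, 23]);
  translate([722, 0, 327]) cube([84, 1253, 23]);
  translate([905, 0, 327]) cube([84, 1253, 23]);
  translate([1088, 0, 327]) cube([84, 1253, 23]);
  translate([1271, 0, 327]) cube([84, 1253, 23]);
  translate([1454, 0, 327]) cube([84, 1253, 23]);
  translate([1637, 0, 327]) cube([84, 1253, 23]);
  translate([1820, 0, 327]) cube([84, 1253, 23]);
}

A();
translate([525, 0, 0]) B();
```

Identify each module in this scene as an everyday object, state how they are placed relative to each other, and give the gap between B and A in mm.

A is a chair. B is a bed frame. The bed frame is on the floor beside the chair on its +x side. The gap between the bed frame and the chair is 60 mm.

The bed frame's nearest face is 60 mm from the chair's +x face.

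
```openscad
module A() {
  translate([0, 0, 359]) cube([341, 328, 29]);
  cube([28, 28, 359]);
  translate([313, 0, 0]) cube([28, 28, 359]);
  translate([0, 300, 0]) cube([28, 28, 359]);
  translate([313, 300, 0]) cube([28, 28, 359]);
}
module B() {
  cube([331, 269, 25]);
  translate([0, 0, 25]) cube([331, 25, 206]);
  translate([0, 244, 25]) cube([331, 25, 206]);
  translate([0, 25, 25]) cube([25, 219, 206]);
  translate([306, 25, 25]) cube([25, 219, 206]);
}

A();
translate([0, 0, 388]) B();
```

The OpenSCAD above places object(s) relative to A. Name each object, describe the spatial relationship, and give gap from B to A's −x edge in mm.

A is a stool. B is an open box. The open box is on top of the stool. The gap from the open box to the stool's −x edge is 0 mm.

The open box's min-x is at 0; the stool's min-x is 0; gap = 0 mm.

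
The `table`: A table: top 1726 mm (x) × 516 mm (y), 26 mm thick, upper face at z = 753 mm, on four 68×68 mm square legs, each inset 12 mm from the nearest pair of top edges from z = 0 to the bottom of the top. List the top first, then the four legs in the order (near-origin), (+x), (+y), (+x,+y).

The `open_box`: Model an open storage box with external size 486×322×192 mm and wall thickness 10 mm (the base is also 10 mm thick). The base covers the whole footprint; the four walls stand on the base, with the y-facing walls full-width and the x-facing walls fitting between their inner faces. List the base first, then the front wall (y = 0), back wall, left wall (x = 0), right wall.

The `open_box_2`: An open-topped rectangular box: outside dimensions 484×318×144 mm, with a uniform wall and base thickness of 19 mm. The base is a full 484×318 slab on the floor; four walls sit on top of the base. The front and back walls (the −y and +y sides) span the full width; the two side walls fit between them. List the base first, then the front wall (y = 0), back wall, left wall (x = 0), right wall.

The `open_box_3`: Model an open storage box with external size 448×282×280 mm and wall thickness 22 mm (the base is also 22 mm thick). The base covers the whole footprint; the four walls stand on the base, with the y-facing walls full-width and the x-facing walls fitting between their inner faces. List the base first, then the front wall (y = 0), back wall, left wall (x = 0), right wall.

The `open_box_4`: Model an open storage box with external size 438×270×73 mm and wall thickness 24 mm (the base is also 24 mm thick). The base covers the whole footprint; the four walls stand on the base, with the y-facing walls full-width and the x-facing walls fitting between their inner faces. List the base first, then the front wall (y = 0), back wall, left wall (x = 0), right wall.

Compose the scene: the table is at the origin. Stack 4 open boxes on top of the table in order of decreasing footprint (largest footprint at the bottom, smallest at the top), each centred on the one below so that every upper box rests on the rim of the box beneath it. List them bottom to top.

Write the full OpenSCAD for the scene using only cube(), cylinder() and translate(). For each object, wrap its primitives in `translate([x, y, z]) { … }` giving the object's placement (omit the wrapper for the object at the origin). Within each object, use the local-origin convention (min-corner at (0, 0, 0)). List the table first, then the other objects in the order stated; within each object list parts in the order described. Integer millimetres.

translate([0, 0, 727]) cube([1726, 516, 26]);
translate([12, 12, 0]) cube([68, 68, 727]);
translate([1646, 12, 0]) cube([68, 68, 727]);
translate([12, 436, 0]) cube([68, 68, 727]);
translate([1646, 436, 0]) cube([68, 68, 727]);
translate([620, 97, 753]) {
  cube([486, 322, 10]);
  translate([0, 0, 10]) cube([486, 10, 182]);
  translate([0, 312, 10]) cube([486, 10, 182]);
  translate([0, 10, 10]) cube([10, 302, 182]);
  translate([476, 10, 10]) cube([10, 302, 182]);
}
translate([621, 99, 945]) {
  cube([484, 318, 19]);
  translate([0, 0, 19]) cube([484, 19, 125]);
  translate([0, 299, 19]) cube([484, 19, 125]);
  translate([0, 19, 19]) cube([19, 280, 125]);
  translate([465, 19, 19]) cube([19, 280, 125]);
}
translate([639, 117, 1089]) {
  cube([448, 282, 22]);
  translate([0, 0, 22]) cube([448, 22, 258]);
  translate([0, 260, 22]) cube([448, 22, 258]);
  translate([0, 22, 22]) cube([22, 238, 258]);
  translate([426, 22, 22]) cube([22, 238, 258]);
}
translate([644, 123, 1369]) {
  cube([438, 270, 24]);
  translate([0, 0, 24]) cube([438, 24, 49]);
  translate([0, 246, 24]) cube([438, 24, 49]);
  translate([0, 24, 24]) cube([24, 222, 49]);
  translate([414, 24, 24]) cube([24, 222, 49]);
}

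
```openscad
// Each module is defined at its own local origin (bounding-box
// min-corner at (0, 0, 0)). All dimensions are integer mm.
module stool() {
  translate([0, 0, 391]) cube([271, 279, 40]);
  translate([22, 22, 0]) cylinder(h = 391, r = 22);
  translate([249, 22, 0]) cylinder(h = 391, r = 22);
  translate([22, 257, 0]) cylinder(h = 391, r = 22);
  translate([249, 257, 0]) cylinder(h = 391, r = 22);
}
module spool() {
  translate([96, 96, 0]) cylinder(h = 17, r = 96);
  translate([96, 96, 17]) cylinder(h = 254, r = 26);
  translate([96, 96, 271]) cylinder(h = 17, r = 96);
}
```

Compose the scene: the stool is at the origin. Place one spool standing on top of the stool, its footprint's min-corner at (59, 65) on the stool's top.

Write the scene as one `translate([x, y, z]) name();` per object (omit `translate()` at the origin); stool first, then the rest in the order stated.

stool();
translate([59, 65, 431]) spool();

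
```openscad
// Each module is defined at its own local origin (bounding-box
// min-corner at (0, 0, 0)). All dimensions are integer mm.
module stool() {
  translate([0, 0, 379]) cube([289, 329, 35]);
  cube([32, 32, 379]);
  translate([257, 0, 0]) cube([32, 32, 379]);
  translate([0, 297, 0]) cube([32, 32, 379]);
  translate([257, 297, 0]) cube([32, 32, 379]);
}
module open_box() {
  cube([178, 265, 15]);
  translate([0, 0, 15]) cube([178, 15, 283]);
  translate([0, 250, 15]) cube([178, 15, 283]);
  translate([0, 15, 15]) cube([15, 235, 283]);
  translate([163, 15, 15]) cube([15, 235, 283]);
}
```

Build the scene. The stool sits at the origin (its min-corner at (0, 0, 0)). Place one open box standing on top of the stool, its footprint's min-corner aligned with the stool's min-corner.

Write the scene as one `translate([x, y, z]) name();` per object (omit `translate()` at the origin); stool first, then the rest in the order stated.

stool();
translate([0, 0, 414]) open_box();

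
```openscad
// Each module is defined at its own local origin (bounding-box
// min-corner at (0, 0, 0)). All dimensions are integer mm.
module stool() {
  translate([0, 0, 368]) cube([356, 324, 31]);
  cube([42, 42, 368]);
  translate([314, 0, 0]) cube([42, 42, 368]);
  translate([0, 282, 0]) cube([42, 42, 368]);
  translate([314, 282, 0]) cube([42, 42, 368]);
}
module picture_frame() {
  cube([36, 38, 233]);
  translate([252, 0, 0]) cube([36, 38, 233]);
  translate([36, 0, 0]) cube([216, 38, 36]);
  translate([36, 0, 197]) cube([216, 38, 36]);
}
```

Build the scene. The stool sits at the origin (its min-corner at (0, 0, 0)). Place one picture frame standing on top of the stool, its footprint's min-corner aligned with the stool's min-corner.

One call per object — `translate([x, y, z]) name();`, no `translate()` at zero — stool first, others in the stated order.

stool();
translate([0, 0, 399]) picture_frame();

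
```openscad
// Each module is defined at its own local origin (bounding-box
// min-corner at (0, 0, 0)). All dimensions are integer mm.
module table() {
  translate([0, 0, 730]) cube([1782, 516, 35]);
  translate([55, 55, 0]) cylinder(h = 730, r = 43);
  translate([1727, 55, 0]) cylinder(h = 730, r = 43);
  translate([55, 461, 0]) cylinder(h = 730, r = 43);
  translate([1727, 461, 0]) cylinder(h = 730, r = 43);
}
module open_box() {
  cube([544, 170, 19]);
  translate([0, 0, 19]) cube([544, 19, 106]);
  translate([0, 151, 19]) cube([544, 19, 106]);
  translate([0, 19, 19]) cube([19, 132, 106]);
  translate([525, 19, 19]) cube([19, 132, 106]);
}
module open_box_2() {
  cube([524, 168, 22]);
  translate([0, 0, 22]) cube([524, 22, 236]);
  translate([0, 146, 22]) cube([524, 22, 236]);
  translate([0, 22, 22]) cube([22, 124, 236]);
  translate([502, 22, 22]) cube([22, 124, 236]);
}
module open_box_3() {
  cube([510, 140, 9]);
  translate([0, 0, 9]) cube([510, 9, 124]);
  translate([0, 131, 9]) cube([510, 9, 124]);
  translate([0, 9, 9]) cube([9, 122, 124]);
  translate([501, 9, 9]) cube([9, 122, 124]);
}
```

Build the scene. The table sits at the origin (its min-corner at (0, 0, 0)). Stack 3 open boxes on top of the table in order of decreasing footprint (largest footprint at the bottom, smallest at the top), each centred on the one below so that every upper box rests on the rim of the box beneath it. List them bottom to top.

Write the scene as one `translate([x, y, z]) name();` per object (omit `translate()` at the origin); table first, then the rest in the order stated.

table();
translate([619, 173, 765]) open_box();
translate([629, 174, 890]) open_box_2();
translate([636, 188, 1148]) open_box_3();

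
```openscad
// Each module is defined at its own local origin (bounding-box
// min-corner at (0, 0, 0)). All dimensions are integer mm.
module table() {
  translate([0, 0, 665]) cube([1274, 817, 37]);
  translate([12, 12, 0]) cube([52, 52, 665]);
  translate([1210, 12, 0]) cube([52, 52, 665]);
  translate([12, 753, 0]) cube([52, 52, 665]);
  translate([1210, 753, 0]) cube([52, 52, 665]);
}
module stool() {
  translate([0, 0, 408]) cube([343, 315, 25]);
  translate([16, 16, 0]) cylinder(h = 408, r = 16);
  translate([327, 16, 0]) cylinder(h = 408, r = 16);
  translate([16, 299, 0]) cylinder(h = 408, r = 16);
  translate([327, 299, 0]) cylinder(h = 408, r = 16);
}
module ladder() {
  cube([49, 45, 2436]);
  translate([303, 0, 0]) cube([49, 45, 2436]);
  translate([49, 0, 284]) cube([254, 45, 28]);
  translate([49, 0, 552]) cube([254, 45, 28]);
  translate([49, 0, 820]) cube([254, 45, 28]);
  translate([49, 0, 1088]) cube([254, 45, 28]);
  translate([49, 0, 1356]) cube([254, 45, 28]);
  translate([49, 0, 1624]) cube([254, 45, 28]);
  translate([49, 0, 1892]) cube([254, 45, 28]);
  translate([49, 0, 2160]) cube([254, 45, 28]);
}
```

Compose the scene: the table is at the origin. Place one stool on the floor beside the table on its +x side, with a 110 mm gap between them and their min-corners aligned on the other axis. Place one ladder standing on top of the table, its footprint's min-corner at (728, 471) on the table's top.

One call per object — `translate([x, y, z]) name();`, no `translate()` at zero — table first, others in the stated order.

table();
translate([1384, 0, 0]) stool();
translate([728, 471, 702]) ladder();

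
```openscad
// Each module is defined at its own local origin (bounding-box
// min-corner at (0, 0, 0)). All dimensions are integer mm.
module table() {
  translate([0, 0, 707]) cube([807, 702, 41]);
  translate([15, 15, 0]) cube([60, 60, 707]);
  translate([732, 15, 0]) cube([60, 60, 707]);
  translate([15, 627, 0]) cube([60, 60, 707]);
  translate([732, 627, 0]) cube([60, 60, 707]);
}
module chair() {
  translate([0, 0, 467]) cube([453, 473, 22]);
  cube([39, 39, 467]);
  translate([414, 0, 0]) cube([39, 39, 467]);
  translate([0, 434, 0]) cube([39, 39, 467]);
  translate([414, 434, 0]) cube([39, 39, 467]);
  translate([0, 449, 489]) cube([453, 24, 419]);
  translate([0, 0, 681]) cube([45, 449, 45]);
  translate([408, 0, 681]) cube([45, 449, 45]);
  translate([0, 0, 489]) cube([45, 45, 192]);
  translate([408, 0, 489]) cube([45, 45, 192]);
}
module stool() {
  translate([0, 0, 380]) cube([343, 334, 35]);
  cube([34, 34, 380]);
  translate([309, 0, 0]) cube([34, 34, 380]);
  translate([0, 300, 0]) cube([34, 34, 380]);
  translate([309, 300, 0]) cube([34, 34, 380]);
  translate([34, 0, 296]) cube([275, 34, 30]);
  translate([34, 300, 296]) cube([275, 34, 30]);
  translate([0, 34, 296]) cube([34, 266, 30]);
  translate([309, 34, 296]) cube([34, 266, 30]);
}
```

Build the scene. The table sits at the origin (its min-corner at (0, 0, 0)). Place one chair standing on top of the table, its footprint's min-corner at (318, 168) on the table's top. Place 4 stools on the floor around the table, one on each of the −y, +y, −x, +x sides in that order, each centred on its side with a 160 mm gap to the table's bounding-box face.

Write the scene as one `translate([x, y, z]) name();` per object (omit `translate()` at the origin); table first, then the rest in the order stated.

table();
translate([318, 168, 748]) chair();
translate([232, -494, 0]) stool();
translate([232, 862, 0]) stool();
translate([-503, 184, 0]) stool();
translate([967, 184, 0]) stool();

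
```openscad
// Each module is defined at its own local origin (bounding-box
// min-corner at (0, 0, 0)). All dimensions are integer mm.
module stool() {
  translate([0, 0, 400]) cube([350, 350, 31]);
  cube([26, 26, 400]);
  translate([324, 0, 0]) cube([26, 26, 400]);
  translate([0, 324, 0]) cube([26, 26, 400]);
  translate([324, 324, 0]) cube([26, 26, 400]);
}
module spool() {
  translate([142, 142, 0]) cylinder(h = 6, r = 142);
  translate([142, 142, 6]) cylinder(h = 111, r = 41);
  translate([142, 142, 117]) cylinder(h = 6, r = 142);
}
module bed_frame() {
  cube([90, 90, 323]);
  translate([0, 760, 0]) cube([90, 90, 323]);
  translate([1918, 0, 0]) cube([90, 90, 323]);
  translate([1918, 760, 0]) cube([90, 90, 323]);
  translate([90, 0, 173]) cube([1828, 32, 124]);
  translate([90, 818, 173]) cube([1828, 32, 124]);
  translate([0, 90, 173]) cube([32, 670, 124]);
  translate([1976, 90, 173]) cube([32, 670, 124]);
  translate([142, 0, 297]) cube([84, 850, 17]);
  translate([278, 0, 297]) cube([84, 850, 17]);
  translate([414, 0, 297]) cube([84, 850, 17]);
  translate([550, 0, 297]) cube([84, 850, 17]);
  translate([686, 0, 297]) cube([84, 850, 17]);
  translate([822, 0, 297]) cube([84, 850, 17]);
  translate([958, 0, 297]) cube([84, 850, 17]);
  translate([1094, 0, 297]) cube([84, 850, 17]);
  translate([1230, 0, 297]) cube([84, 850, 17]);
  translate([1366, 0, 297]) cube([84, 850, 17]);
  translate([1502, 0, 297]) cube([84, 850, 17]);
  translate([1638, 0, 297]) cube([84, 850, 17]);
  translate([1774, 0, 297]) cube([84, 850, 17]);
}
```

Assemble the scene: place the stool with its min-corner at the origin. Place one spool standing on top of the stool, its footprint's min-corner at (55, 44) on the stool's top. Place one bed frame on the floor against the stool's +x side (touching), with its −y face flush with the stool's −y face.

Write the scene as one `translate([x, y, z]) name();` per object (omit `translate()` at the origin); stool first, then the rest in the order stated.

stool();
translate([55, 44, 431]) spool();
translate([350, 0, 0]) bed_frame();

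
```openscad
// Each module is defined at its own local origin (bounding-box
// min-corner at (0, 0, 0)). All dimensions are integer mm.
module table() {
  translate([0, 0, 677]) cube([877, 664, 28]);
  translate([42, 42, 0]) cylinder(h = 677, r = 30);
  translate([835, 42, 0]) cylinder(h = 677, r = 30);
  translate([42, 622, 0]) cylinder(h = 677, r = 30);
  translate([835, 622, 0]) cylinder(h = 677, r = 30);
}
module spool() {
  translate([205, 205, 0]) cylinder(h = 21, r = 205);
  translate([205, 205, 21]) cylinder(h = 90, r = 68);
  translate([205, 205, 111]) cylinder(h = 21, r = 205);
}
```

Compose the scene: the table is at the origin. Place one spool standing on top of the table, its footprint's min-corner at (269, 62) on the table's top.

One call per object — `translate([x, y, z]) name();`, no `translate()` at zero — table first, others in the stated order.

table();
translate([269, 62, 705]) spool();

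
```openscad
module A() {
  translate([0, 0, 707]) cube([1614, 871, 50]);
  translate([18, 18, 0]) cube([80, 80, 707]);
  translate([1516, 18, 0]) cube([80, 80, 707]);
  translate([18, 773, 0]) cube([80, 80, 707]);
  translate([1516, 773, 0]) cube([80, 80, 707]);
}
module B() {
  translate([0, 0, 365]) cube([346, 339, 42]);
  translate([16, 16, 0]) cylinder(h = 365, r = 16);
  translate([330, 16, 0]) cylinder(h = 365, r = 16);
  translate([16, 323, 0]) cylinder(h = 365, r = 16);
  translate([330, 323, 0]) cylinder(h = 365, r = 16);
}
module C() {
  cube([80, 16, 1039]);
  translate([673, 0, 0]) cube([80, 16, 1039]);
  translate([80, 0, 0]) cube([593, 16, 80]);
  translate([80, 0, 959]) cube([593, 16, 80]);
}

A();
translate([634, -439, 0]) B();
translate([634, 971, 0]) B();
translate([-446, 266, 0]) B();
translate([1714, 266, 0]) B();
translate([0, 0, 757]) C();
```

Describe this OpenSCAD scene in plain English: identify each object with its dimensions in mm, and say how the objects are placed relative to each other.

A is a table: top 1614 mm (x) × 871 mm (y), 50 mm thick, upper face at z = 757 mm, on four 80×80 mm square legs, each inset 18 mm from the nearest pair of top edges, running from z = 0 to the bottom of the top.

B is a four-legged stool. The seat is a 346×339×42 mm slab whose top surface is at z = 407 mm; four round legs, each 32 mm in diameter, run from the floor (z = 0) to the underside of the seat, each leg's axis is inset half a diameter from the nearest pair of seat edges (so the leg's bounding box is flush with the corner).

C is a picture frame with a 593×879 mm rectangular opening (x by z) and a uniform 80 mm border on every side. Frame depth is 16 mm along y. It is built from two vertical stiles running the full outside height and two horizontal rails spanning the gap between the stiles.

Four stools sit around the table at the −y, +y, −x, +x sides. The picture frame is on top of the table.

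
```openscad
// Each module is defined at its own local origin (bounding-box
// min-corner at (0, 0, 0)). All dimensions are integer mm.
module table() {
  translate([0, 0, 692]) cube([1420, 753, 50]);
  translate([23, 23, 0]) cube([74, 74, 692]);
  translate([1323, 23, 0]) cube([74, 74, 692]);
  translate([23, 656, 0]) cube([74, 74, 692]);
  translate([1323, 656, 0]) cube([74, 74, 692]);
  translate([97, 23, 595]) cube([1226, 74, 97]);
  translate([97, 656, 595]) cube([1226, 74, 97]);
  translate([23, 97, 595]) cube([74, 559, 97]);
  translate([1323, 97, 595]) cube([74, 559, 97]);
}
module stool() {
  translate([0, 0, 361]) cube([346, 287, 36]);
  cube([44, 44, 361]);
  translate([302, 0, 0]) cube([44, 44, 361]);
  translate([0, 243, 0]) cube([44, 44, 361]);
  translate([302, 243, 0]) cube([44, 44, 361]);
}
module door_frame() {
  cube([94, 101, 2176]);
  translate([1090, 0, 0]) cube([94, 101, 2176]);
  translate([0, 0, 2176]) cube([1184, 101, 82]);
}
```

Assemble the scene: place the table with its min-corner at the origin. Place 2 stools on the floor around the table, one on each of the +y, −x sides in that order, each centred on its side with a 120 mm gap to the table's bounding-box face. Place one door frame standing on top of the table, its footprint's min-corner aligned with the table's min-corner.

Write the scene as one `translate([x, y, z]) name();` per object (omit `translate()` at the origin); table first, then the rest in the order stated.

table();
translate([537, 873, 0]) stool();
translate([-466, 233, 0]) stool();
translate([0, 0, 742]) door_frame();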